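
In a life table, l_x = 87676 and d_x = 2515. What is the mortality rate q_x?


q_x = d_x / l_x
= 2515 / 87676
= 0.0287


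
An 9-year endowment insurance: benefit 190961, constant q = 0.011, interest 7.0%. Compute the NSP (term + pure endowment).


Term component = 13163.7376
Pure endowment = 9_p_x * v^9 * benefit = 0.905246 * 0.543934 * 190961 = 94028.0231
NSP = 107191.7607


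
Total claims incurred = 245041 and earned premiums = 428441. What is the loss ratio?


Loss ratio = claims / premiums
= 245041 / 428441
= 0.5719


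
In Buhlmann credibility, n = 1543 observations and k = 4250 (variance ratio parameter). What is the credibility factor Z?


Z = n / (n + k)
= 1543 / (1543 + 4250)
= 1543 / 5793
= 0.2664


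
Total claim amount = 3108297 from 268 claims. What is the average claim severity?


severity = total / number
= 3108297 / 268
= 11598.1231


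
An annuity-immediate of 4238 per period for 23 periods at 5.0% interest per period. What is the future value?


FV = PMT * ((1+i)^n - 1) / i
= 4238 * ((1.05)^23 - 1) / 0.05
= 4238 * (3.071524 - 1) / 0.05
= 175582.3536


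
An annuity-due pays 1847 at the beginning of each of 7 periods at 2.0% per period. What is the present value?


PV_due = PMT * (1-(1+i)^(-n))/i * (1+i)
PV_immediate = 11953.7675
PV_due = 11953.7675 * 1.02
= 12192.8429


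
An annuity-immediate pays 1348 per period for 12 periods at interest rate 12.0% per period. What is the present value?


PV = PMT * (1 - (1+i)^(-n)) / i
= 1348 * (1 - (1+0.12)^(-12)) / 0.12
= 1348 * (1 - 0.256675) / 0.12
= 1348 * 6.194374
= 8350.0165


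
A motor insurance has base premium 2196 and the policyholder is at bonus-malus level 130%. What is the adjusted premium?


adjusted = base * BM_level / 100
= 2196 * 130 / 100
= 2196 * 1.3
= 2854.8


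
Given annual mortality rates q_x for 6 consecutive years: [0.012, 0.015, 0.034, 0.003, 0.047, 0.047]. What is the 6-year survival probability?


p_k = 1 - q_k for each year
Survival = product of (1 - q_k)
= 0.988 * 0.985 * 0.966 * 0.997 * 0.953 * 0.953
= 0.8512


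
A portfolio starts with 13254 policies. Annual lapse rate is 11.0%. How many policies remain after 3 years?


remaining = initial * (1 - lapse)^years
= 13254 * (1 - 0.11)^3
= 13254 * 0.704969
= 9343.6591


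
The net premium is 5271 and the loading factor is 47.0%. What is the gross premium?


Gross = net * (1 + loading)
= 5271 * (1 + 0.47)
= 5271 * 1.47
= 7748.37


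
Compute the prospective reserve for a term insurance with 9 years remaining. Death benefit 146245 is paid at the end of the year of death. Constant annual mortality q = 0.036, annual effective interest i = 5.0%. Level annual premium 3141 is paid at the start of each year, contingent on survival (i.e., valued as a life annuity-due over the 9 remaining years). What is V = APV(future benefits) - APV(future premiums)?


v = 1/(1+i) = 0.952381
APV(future benefits) per unit = sum_{k=0}^{8} k_p_x * q * v^(k+1) = 0.224608
APV(future benefits) = 146245 * 0.224608 = 32847.8342
Life annuity-due factor ä_{x:9} = sum_{k=0}^{8} k_p_x * v^k = 6.551074
APV(future premiums) = 3141 * 6.551074 = 20576.9237
V = 32847.8342 - 20576.9237
= 12270.9105


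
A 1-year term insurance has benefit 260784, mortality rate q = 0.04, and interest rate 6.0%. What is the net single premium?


NSP = benefit * q * v
v = 1/(1+i) = 0.943396
NSP = 260784 * 0.04 * 0.943396
= 9840.9057


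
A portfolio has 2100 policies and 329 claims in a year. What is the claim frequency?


frequency = claims / policies
= 329 / 2100
= 0.1567


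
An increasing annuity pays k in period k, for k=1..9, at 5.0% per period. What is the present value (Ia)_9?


(Ia)_n = sum_{k=1}^{n} k * v^k, v = 1/(1+i)
v = 0.952381
Sum computed term by term:
(Ia)_9 = 33.2347


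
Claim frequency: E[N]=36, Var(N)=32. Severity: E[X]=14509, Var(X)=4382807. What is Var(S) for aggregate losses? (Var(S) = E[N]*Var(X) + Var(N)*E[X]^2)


Var(S) = E[N]*Var(X) + Var(N)*E[X]^2
= 36*4382807 + 32*14509^2
= 157781052 + 6736354592
= 6.8941e+09


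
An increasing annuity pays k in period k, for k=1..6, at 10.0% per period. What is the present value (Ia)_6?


(Ia)_n = sum_{k=1}^{n} k * v^k, v = 1/(1+i)
v = 0.909091
Sum computed term by term:
(Ia)_6 = 14.0394


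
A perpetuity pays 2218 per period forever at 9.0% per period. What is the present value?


PV = PMT / i
= 2218 / 0.09
= 24644.4444


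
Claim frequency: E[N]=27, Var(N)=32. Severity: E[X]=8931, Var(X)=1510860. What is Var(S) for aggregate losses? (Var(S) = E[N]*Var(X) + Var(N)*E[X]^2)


Var(S) = E[N]*Var(X) + Var(N)*E[X]^2
= 27*1510860 + 32*8931^2
= 40793220 + 2552408352
= 2.5932e+09


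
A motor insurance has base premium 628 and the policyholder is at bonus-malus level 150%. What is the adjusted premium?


adjusted = base * BM_level / 100
= 628 * 150 / 100
= 628 * 1.5
= 942.0


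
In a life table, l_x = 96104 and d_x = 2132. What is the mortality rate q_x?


q_x = d_x / l_x
= 2132 / 96104
= 0.0222


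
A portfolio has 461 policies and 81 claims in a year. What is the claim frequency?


frequency = claims / policies
= 81 / 461
= 0.1757


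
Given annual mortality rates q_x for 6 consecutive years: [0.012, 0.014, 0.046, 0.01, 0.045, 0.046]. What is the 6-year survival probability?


p_k = 1 - q_k for each year
Survival = product of (1 - q_k)
= 0.988 * 0.986 * 0.954 * 0.99 * 0.955 * 0.954
= 0.8382


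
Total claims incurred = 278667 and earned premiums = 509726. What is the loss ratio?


Loss ratio = claims / premiums
= 278667 / 509726
= 0.5467


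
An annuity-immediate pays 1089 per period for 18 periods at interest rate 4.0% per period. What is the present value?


PV = PMT * (1 - (1+i)^(-n)) / i
= 1089 * (1 - (1+0.04)^(-18)) / 0.04
= 1089 * (1 - 0.493628) / 0.04
= 1089 * 12.659297
= 13785.9744


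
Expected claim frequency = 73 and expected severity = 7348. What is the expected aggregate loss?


E[S] = E[N] * E[X]
= 73 * 7348
= 536404


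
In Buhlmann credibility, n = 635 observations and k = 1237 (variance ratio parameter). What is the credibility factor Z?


Z = n / (n + k)
= 635 / (635 + 1237)
= 635 / 1872
= 0.3392


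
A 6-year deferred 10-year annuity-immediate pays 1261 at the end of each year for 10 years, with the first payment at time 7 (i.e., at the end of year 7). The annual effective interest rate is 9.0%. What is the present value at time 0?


PV at time 6 of the 10-year annuity-immediate:
a_n = 1261 * (1-(1+0.09)^(-10))/0.09 = 8092.6664
Discount back 6 years to time 0:
PV = 8092.6664 * (1+0.09)^(-6)
= 8092.6664 * 0.596267
= 4825.3925


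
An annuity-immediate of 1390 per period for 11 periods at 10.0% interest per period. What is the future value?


FV = PMT * ((1+i)^n - 1) / i
= 1390 * ((1.1)^11 - 1) / 0.1
= 1390 * (2.853117 - 1) / 0.1
= 25758.3222


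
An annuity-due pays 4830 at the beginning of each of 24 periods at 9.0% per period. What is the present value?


PV_due = PMT * (1-(1+i)^(-n))/i * (1+i)
PV_immediate = 46882.9348
PV_due = 46882.9348 * 1.09
= 51102.399


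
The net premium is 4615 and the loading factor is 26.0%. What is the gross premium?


Gross = net * (1 + loading)
= 4615 * (1 + 0.26)
= 4615 * 1.26
= 5814.9


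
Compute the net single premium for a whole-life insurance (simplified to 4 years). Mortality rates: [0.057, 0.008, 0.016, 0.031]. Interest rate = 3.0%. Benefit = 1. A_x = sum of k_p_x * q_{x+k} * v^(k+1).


v = 0.970874
Year 0: k_p_x=1.0, q=0.057, term=0.05534
Year 1: k_p_x=0.943, q=0.008, term=0.007111
Year 2: k_p_x=0.935456, q=0.016, term=0.013697
Year 3: k_p_x=0.920489, q=0.031, term=0.025353
A_x = 0.1015


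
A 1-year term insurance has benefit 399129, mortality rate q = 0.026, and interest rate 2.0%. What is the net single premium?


NSP = benefit * q * v
v = 1/(1+i) = 0.980392
NSP = 399129 * 0.026 * 0.980392
= 10173.8765


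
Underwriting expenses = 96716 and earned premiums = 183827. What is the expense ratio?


Expense ratio = expenses / premiums
= 96716 / 183827
= 0.5261


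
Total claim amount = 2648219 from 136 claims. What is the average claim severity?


severity = total / number
= 2648219 / 136
= 19472.1985


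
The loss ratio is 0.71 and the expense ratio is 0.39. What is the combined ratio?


Combined ratio = loss ratio + expense ratio
= 0.71 + 0.39
= 1.1


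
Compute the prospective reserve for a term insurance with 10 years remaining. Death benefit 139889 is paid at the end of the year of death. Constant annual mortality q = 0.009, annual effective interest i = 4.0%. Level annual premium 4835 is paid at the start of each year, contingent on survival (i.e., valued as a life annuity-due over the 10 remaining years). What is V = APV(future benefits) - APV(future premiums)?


v = 1/(1+i) = 0.961538
APV(future benefits) per unit = sum_{k=0}^{9} k_p_x * q * v^(k+1) = 0.070316
APV(future benefits) = 139889 * 0.070316 = 9836.4554
Life annuity-due factor ä_{x:10} = sum_{k=0}^{9} k_p_x * v^k = 8.125421
APV(future premiums) = 4835 * 8.125421 = 39286.4123
V = 9836.4554 - 39286.4123
= -29449.9569


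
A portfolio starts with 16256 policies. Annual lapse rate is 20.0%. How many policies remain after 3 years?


remaining = initial * (1 - lapse)^years
= 16256 * (1 - 0.2)^3
= 16256 * 0.512
= 8323.072


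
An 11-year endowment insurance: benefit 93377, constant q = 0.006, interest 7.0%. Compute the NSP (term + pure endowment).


Term component = 4093.8888
Pure endowment = 11_p_x * v^11 * benefit = 0.935945 * 0.475093 * 93377 = 41521.0752
NSP = 45614.964


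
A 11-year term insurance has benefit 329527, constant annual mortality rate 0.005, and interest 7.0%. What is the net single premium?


NSP = benefit * sum_{k=0}^{n-1} k_p_x * q * v^(k+1)
With constant q=0.005, v=0.934579
Sum = 0.036693
NSP = 329527 * 0.036693
= 12091.3069


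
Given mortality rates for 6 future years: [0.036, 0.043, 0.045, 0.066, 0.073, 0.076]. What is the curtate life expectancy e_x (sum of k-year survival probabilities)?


e_x = sum_{k=1}^{n} k_p_x
k_p_x values:
  1_p_x = 0.964
  2_p_x = 0.922548
  3_p_x = 0.881033
  4_p_x = 0.822885
  5_p_x = 0.762815
  6_p_x = 0.704841
e_x = 5.0581


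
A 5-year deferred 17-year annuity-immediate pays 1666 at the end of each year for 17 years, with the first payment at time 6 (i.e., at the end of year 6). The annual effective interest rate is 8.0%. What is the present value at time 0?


PV at time 5 of the 17-year annuity-immediate:
a_n = 1666 * (1-(1+0.08)^(-17))/0.08 = 15196.6491
Discount back 5 years to time 0:
PV = 15196.6491 * (1+0.08)^(-5)
= 15196.6491 * 0.680583
= 10342.584


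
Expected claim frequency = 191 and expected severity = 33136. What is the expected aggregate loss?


E[S] = E[N] * E[X]
= 191 * 33136
= 6.3290e+06


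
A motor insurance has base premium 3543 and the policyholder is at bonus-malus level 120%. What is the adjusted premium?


adjusted = base * BM_level / 100
= 3543 * 120 / 100
= 3543 * 1.2
= 4251.6


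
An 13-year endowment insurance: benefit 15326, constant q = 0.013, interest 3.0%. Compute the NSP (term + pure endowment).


Term component = 1971.8419
Pure endowment = 13_p_x * v^13 * benefit = 0.843574 * 0.680951 * 15326 = 8803.7537
NSP = 10775.5956


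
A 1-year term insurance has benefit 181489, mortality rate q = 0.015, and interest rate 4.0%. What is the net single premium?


NSP = benefit * q * v
v = 1/(1+i) = 0.961538
NSP = 181489 * 0.015 * 0.961538
= 2617.6298


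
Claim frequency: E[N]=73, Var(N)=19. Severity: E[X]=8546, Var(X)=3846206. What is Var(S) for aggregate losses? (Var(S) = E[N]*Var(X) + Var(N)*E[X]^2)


Var(S) = E[N]*Var(X) + Var(N)*E[X]^2
= 73*3846206 + 19*8546^2
= 280773038 + 1387648204
= 1.6684e+09


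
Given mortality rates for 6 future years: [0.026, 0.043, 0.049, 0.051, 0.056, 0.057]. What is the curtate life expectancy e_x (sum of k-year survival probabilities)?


e_x = sum_{k=1}^{n} k_p_x
k_p_x values:
  1_p_x = 0.974
  2_p_x = 0.932118
  3_p_x = 0.886444
  4_p_x = 0.841236
  5_p_x = 0.794126
  6_p_x = 0.748861
e_x = 5.1768


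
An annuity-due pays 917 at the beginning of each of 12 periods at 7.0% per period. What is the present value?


PV_due = PMT * (1-(1+i)^(-n))/i * (1+i)
PV_immediate = 7283.4433
PV_due = 7283.4433 * 1.07
= 7793.2844


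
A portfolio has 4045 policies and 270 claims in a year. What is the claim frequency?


frequency = claims / policies
= 270 / 4045
= 0.0667


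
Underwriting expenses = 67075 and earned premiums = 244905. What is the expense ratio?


Expense ratio = expenses / premiums
= 67075 / 244905
= 0.2739


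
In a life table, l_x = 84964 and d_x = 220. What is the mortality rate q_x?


q_x = d_x / l_x
= 220 / 84964
= 0.0026


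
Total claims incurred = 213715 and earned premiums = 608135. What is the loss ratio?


Loss ratio = claims / premiums
= 213715 / 608135
= 0.3514


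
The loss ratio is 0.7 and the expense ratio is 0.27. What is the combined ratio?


Combined ratio = loss ratio + expense ratio
= 0.7 + 0.27
= 0.97


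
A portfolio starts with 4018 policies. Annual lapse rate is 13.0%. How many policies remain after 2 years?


remaining = initial * (1 - lapse)^years
= 4018 * (1 - 0.13)^2
= 4018 * 0.7569
= 3041.2242


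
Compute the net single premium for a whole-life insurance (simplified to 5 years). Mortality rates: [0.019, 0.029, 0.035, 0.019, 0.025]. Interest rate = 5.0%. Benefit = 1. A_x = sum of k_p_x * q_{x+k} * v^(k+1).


v = 0.952381
Year 0: k_p_x=1.0, q=0.019, term=0.018095
Year 1: k_p_x=0.981, q=0.029, term=0.025804
Year 2: k_p_x=0.952551, q=0.035, term=0.0288
Year 3: k_p_x=0.919212, q=0.019, term=0.014369
Year 4: k_p_x=0.901747, q=0.025, term=0.017664
A_x = 0.1047


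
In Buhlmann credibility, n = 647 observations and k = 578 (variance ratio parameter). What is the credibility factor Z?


Z = n / (n + k)
= 647 / (647 + 578)
= 647 / 1225
= 0.5282


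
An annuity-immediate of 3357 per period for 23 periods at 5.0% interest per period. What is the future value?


FV = PMT * ((1+i)^n - 1) / i
= 3357 * ((1.05)^23 - 1) / 0.05
= 3357 * (3.071524 - 1) / 0.05
= 139082.105


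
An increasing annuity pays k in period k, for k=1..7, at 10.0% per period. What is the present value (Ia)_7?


(Ia)_n = sum_{k=1}^{n} k * v^k, v = 1/(1+i)
v = 0.909091
Sum computed term by term:
(Ia)_7 = 17.6315


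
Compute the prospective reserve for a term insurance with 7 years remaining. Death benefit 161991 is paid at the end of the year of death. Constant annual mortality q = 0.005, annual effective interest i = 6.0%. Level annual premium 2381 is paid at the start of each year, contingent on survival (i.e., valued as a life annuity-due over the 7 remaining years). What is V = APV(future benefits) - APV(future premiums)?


v = 1/(1+i) = 0.943396
APV(future benefits) per unit = sum_{k=0}^{6} k_p_x * q * v^(k+1) = 0.027529
APV(future benefits) = 161991 * 0.027529 = 4459.4082
Life annuity-due factor ä_{x:7} = sum_{k=0}^{6} k_p_x * v^k = 5.836093
APV(future premiums) = 2381 * 5.836093 = 13895.7374
V = 4459.4082 - 13895.7374
= -9436.3292


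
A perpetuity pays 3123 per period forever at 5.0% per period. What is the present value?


PV = PMT / i
= 3123 / 0.05
= 62460.0


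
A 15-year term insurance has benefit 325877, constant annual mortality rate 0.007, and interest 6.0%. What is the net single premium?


NSP = benefit * sum_{k=0}^{n-1} k_p_x * q * v^(k+1)
With constant q=0.007, v=0.943396
Sum = 0.065243
NSP = 325877 * 0.065243
= 21261.057


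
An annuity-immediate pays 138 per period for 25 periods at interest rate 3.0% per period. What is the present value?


PV = PMT * (1 - (1+i)^(-n)) / i
= 138 * (1 - (1+0.03)^(-25)) / 0.03
= 138 * (1 - 0.477606) / 0.03
= 138 * 17.413148
= 2403.0144


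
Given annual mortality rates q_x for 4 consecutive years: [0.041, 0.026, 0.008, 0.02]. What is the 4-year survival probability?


p_k = 1 - q_k for each year
Survival = product of (1 - q_k)
= 0.959 * 0.974 * 0.992 * 0.98
= 0.9081


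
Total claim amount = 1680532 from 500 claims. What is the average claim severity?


severity = total / number
= 1680532 / 500
= 3361.064


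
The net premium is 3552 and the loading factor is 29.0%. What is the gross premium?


Gross = net * (1 + loading)
= 3552 * (1 + 0.29)
= 3552 * 1.29
= 4582.08


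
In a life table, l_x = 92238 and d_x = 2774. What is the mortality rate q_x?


q_x = d_x / l_x
= 2774 / 92238
= 0.0301


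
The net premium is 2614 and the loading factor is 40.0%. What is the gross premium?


Gross = net * (1 + loading)
= 2614 * (1 + 0.4)
= 2614 * 1.4
= 3659.6


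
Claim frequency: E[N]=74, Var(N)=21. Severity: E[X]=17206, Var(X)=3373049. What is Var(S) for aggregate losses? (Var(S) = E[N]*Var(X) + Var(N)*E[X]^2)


Var(S) = E[N]*Var(X) + Var(N)*E[X]^2
= 74*3373049 + 21*17206^2
= 249605626 + 6216975156
= 6.4666e+09


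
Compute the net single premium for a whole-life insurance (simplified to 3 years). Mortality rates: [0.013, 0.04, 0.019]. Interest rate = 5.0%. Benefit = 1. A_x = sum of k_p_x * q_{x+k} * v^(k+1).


v = 0.952381
Year 0: k_p_x=1.0, q=0.013, term=0.012381
Year 1: k_p_x=0.987, q=0.04, term=0.03581
Year 2: k_p_x=0.94752, q=0.019, term=0.015552
A_x = 0.0637


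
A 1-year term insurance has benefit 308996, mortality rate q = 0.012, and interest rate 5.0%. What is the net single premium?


NSP = benefit * q * v
v = 1/(1+i) = 0.952381
NSP = 308996 * 0.012 * 0.952381
= 3531.3829


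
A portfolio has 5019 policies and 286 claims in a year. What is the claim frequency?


frequency = claims / policies
= 286 / 5019
= 0.057


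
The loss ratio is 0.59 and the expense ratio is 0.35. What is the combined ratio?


Combined ratio = loss ratio + expense ratio
= 0.59 + 0.35
= 0.94


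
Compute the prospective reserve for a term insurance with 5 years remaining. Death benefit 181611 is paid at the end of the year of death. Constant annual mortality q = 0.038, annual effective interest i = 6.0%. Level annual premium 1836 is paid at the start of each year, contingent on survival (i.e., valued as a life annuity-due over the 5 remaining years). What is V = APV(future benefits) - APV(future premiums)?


v = 1/(1+i) = 0.943396
APV(future benefits) per unit = sum_{k=0}^{4} k_p_x * q * v^(k+1) = 0.149027
APV(future benefits) = 181611 * 0.149027 = 27064.9415
Life annuity-due factor ä_{x:5} = sum_{k=0}^{4} k_p_x * v^k = 4.157069
APV(future premiums) = 1836 * 4.157069 = 7632.3783
V = 27064.9415 - 7632.3783
= 19432.5632


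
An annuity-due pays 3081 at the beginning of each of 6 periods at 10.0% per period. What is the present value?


PV_due = PMT * (1-(1+i)^(-n))/i * (1+i)
PV_immediate = 13418.5582
PV_due = 13418.5582 * 1.1
= 14760.414


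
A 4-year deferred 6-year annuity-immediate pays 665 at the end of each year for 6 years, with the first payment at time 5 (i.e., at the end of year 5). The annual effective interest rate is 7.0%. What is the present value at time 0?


PV at time 4 of the 6-year annuity-immediate:
a_n = 665 * (1-(1+0.07)^(-6))/0.07 = 3169.7489
Discount back 4 years to time 0:
PV = 3169.7489 * (1+0.07)^(-4)
= 3169.7489 * 0.762895
= 2418.1862


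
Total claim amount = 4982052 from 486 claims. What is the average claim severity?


severity = total / number
= 4982052 / 486
= 10251.1358


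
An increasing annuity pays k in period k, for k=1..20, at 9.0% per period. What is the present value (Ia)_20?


(Ia)_n = sum_{k=1}^{n} k * v^k, v = 1/(1+i)
v = 0.917431
Sum computed term by term:
(Ia)_20 = 70.9055


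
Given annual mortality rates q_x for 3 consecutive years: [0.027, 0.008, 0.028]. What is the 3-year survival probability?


p_k = 1 - q_k for each year
Survival = product of (1 - q_k)
= 0.973 * 0.992 * 0.972
= 0.9382


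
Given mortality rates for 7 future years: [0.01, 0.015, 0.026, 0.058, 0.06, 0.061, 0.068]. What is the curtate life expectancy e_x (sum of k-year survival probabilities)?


e_x = sum_{k=1}^{n} k_p_x
k_p_x values:
  1_p_x = 0.99
  2_p_x = 0.97515
  3_p_x = 0.949796
  4_p_x = 0.894708
  5_p_x = 0.841025
  6_p_x = 0.789723
  7_p_x = 0.736022
e_x = 6.1764


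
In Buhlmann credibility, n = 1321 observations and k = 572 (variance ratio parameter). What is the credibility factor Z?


Z = n / (n + k)
= 1321 / (1321 + 572)
= 1321 / 1893
= 0.6978


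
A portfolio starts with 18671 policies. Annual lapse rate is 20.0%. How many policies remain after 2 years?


remaining = initial * (1 - lapse)^years
= 18671 * (1 - 0.2)^2
= 18671 * 0.64
= 11949.44


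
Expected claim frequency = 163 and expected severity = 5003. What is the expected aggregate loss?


E[S] = E[N] * E[X]
= 163 * 5003
= 815489


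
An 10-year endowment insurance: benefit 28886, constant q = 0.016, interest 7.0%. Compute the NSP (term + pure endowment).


Term component = 3049.1439
Pure endowment = 10_p_x * v^10 * benefit = 0.851042 * 0.508349 * 28886 = 12496.8517
NSP = 15545.9955


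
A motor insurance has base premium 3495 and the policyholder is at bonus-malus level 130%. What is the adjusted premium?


adjusted = base * BM_level / 100
= 3495 * 130 / 100
= 3495 * 1.3
= 4543.5


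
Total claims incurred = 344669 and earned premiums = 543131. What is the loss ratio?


Loss ratio = claims / premiums
= 344669 / 543131
= 0.6346


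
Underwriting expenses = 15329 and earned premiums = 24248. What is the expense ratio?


Expense ratio = expenses / premiums
= 15329 / 24248
= 0.6322


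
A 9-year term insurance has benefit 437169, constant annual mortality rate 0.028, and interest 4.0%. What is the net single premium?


NSP = benefit * sum_{k=0}^{n-1} k_p_x * q * v^(k+1)
With constant q=0.028, v=0.961538
Sum = 0.187714
NSP = 437169 * 0.187714
= 82062.9373


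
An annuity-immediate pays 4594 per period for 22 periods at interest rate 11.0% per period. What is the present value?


PV = PMT * (1 - (1+i)^(-n)) / i
= 4594 * (1 - (1+0.11)^(-22)) / 0.11
= 4594 * (1 - 0.100669) / 0.11
= 4594 * 8.175739
= 37559.3453


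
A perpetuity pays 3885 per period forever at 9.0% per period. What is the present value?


PV = PMT / i
= 3885 / 0.09
= 43166.6667


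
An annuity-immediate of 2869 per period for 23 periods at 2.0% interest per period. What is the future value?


FV = PMT * ((1+i)^n - 1) / i
= 2869 * ((1.02)^23 - 1) / 0.02
= 2869 * (1.576899 - 1) / 0.02
= 82756.1994


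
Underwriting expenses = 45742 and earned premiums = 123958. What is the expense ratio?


Expense ratio = expenses / premiums
= 45742 / 123958
= 0.369


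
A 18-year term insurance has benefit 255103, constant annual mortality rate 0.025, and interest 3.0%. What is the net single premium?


NSP = benefit * sum_{k=0}^{n-1} k_p_x * q * v^(k+1)
With constant q=0.025, v=0.970874
Sum = 0.285271
NSP = 255103 * 0.285271
= 72773.5939


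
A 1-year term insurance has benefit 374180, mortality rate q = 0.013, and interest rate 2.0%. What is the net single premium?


NSP = benefit * q * v
v = 1/(1+i) = 0.980392
NSP = 374180 * 0.013 * 0.980392
= 4768.9608


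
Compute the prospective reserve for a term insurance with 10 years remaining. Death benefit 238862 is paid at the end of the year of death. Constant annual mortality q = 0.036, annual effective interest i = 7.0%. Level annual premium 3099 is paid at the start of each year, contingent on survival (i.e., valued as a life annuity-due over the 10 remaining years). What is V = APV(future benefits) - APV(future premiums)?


v = 1/(1+i) = 0.934579
APV(future benefits) per unit = sum_{k=0}^{9} k_p_x * q * v^(k+1) = 0.219968
APV(future benefits) = 238862 * 0.219968 = 52542.0196
Life annuity-due factor ä_{x:10} = sum_{k=0}^{9} k_p_x * v^k = 6.537941
APV(future premiums) = 3099 * 6.537941 = 20261.0781
V = 52542.0196 - 20261.0781
= 32280.9415


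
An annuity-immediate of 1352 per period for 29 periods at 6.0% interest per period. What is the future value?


FV = PMT * ((1+i)^n - 1) / i
= 1352 * ((1.06)^29 - 1) / 0.06
= 1352 * (5.418388 - 1) / 0.06
= 99561.0073


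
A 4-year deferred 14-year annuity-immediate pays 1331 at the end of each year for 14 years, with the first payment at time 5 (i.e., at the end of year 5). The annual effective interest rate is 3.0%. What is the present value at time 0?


PV at time 4 of the 14-year annuity-immediate:
a_n = 1331 * (1-(1+0.03)^(-14))/0.03 = 15035.0733
Discount back 4 years to time 0:
PV = 15035.0733 * (1+0.03)^(-4)
= 15035.0733 * 0.888487
= 13358.4679


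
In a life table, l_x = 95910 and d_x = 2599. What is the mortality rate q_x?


q_x = d_x / l_x
= 2599 / 95910
= 0.0271


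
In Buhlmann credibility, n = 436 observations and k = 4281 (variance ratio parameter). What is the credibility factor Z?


Z = n / (n + k)
= 436 / (436 + 4281)
= 436 / 4717
= 0.0924


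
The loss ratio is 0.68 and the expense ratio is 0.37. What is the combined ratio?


Combined ratio = loss ratio + expense ratio
= 0.68 + 0.37
= 1.05


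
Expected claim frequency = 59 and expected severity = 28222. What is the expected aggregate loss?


E[S] = E[N] * E[X]
= 59 * 28222
= 1.6651e+06


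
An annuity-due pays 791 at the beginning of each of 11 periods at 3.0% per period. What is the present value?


PV_due = PMT * (1-(1+i)^(-n))/i * (1+i)
PV_immediate = 7318.8257
PV_due = 7318.8257 * 1.03
= 7538.3904


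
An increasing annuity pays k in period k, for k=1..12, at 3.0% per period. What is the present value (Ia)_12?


(Ia)_n = sum_{k=1}^{n} k * v^k, v = 1/(1+i)
v = 0.970874
Sum computed term by term:
(Ia)_12 = 61.2022


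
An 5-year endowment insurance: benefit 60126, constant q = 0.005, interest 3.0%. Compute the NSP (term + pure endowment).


Term component = 1363.5019
Pure endowment = 5_p_x * v^5 * benefit = 0.975249 * 0.862609 * 60126 = 50581.487
NSP = 51944.9889


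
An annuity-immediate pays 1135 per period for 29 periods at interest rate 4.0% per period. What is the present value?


PV = PMT * (1 - (1+i)^(-n)) / i
= 1135 * (1 - (1+0.04)^(-29)) / 0.04
= 1135 * (1 - 0.320651) / 0.04
= 1135 * 16.983715
= 19276.5161


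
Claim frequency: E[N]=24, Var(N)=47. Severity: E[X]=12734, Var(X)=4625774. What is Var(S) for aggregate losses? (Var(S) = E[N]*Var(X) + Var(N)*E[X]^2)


Var(S) = E[N]*Var(X) + Var(N)*E[X]^2
= 24*4625774 + 47*12734^2
= 111018576 + 7621273532
= 7.7323e+09


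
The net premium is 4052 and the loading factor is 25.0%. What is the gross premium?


Gross = net * (1 + loading)
= 4052 * (1 + 0.25)
= 4052 * 1.25
= 5065.0


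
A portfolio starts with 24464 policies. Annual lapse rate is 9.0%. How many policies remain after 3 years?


remaining = initial * (1 - lapse)^years
= 24464 * (1 - 0.09)^3
= 24464 * 0.753571
= 18435.3609


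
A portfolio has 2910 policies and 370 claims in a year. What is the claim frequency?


frequency = claims / policies
= 370 / 2910
= 0.1271


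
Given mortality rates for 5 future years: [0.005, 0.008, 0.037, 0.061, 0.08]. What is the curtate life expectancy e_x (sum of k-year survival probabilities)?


e_x = sum_{k=1}^{n} k_p_x
k_p_x values:
  1_p_x = 0.995
  2_p_x = 0.98704
  3_p_x = 0.95052
  4_p_x = 0.892538
  5_p_x = 0.821135
e_x = 4.6462


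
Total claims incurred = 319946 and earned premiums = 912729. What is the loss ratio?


Loss ratio = claims / premiums
= 319946 / 912729
= 0.3505


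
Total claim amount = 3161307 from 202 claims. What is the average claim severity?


severity = total / number
= 3161307 / 202
= 15650.0347


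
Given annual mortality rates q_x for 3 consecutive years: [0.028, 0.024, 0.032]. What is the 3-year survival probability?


p_k = 1 - q_k for each year
Survival = product of (1 - q_k)
= 0.972 * 0.976 * 0.968
= 0.9183


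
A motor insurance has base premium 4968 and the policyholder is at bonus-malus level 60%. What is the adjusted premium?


adjusted = base * BM_level / 100
= 4968 * 60 / 100
= 4968 * 0.6
= 2980.8


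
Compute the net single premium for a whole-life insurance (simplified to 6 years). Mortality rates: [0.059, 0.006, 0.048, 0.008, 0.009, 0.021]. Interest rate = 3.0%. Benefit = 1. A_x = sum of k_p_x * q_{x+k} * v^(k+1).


v = 0.970874
Year 0: k_p_x=1.0, q=0.059, term=0.057282
Year 1: k_p_x=0.941, q=0.006, term=0.005322
Year 2: k_p_x=0.935354, q=0.048, term=0.041087
Year 3: k_p_x=0.890457, q=0.008, term=0.006329
Year 4: k_p_x=0.883333, q=0.009, term=0.006858
Year 5: k_p_x=0.875383, q=0.021, term=0.015396
A_x = 0.1323


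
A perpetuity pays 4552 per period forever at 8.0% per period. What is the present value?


PV = PMT / i
= 4552 / 0.08
= 56900.0


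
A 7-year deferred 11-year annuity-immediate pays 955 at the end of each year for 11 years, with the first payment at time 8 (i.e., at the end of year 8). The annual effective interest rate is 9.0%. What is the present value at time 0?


PV at time 7 of the 11-year annuity-immediate:
a_n = 955 * (1-(1+0.09)^(-11))/0.09 = 6498.957
Discount back 7 years to time 0:
PV = 6498.957 * (1+0.09)^(-7)
= 6498.957 * 0.547034
= 3555.152


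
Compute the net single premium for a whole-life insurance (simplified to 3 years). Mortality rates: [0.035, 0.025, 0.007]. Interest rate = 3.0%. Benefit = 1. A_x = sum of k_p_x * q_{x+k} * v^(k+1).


v = 0.970874
Year 0: k_p_x=1.0, q=0.035, term=0.033981
Year 1: k_p_x=0.965, q=0.025, term=0.02274
Year 2: k_p_x=0.940875, q=0.007, term=0.006027
A_x = 0.0627


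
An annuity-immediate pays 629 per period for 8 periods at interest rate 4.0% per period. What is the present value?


PV = PMT * (1 - (1+i)^(-n)) / i
= 629 * (1 - (1+0.04)^(-8)) / 0.04
= 629 * (1 - 0.73069) / 0.04
= 629 * 6.732745
= 4234.8965


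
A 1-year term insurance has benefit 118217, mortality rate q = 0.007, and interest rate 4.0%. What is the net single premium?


NSP = benefit * q * v
v = 1/(1+i) = 0.961538
NSP = 118217 * 0.007 * 0.961538
= 795.6913


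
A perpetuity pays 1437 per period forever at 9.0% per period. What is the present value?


PV = PMT / i
= 1437 / 0.09
= 15966.6667


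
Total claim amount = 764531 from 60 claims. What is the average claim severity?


severity = total / number
= 764531 / 60
= 12742.1833


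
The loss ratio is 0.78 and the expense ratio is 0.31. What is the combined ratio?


Combined ratio = loss ratio + expense ratio
= 0.78 + 0.31
= 1.09


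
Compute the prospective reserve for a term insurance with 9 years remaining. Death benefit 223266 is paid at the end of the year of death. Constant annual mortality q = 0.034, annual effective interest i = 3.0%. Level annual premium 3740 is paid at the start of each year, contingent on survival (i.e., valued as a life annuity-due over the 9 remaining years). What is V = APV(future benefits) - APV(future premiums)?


v = 1/(1+i) = 0.970874
APV(future benefits) per unit = sum_{k=0}^{8} k_p_x * q * v^(k+1) = 0.233015
APV(future benefits) = 223266 * 0.233015 = 52024.4115
Life annuity-due factor ä_{x:9} = sum_{k=0}^{8} k_p_x * v^k = 7.058995
APV(future premiums) = 3740 * 7.058995 = 26400.6424
V = 52024.4115 - 26400.6424
= 25623.7691


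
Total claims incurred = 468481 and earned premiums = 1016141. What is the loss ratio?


Loss ratio = claims / premiums
= 468481 / 1016141
= 0.461


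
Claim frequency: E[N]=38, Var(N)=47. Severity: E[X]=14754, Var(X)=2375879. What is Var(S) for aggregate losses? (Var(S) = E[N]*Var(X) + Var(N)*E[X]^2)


Var(S) = E[N]*Var(X) + Var(N)*E[X]^2
= 38*2375879 + 47*14754^2
= 90283402 + 10230984252
= 1.0321e+10


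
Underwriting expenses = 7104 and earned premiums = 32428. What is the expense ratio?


Expense ratio = expenses / premiums
= 7104 / 32428
= 0.2191


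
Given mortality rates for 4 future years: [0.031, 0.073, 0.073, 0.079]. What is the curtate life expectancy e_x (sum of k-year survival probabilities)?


e_x = sum_{k=1}^{n} k_p_x
k_p_x values:
  1_p_x = 0.969
  2_p_x = 0.898263
  3_p_x = 0.83269
  4_p_x = 0.766907
e_x = 3.4669


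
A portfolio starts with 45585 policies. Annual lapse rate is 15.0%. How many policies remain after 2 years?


remaining = initial * (1 - lapse)^years
= 45585 * (1 - 0.15)^2
= 45585 * 0.7225
= 32935.1625


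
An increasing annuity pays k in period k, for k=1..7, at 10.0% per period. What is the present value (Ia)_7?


(Ia)_n = sum_{k=1}^{n} k * v^k, v = 1/(1+i)
v = 0.909091
Sum computed term by term:
(Ia)_7 = 17.6315


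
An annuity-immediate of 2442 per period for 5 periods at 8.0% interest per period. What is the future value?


FV = PMT * ((1+i)^n - 1) / i
= 2442 * ((1.08)^5 - 1) / 0.08
= 2442 * (1.469328 - 1) / 0.08
= 14326.2395


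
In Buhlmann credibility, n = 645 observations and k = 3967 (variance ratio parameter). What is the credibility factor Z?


Z = n / (n + k)
= 645 / (645 + 3967)
= 645 / 4612
= 0.1399


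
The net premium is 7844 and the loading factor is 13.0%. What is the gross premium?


Gross = net * (1 + loading)
= 7844 * (1 + 0.13)
= 7844 * 1.13
= 8863.72


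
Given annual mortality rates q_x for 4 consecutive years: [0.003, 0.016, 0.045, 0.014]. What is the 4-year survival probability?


p_k = 1 - q_k for each year
Survival = product of (1 - q_k)
= 0.997 * 0.984 * 0.955 * 0.986
= 0.9238


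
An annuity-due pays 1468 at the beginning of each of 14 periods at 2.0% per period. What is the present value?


PV_due = PMT * (1-(1+i)^(-n))/i * (1+i)
PV_immediate = 17771.9732
PV_due = 17771.9732 * 1.02
= 18127.4127


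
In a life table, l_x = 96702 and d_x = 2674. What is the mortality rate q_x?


q_x = d_x / l_x
= 2674 / 96702
= 0.0277


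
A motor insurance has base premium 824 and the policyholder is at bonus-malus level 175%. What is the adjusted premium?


adjusted = base * BM_level / 100
= 824 * 175 / 100
= 824 * 1.75
= 1442.0


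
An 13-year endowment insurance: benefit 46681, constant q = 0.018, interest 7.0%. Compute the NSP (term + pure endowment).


Term component = 6419.4969
Pure endowment = 13_p_x * v^13 * benefit = 0.789677 * 0.414964 * 46681 = 15296.7927
NSP = 21716.2897


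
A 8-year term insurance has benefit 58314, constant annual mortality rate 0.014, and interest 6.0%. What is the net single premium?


NSP = benefit * sum_{k=0}^{n-1} k_p_x * q * v^(k+1)
With constant q=0.014, v=0.943396
Sum = 0.08315
NSP = 58314 * 0.08315
= 4848.8331


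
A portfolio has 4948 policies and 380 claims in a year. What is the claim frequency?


frequency = claims / policies
= 380 / 4948
= 0.0768


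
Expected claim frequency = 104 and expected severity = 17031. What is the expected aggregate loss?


E[S] = E[N] * E[X]
= 104 * 17031
= 1.7712e+06


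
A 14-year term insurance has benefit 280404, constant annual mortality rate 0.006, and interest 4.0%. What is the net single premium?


NSP = benefit * sum_{k=0}^{n-1} k_p_x * q * v^(k+1)
With constant q=0.006, v=0.961538
Sum = 0.061198
NSP = 280404 * 0.061198
= 17160.201


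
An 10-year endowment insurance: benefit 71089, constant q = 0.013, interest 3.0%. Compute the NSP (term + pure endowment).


Term component = 7461.4123
Pure endowment = 10_p_x * v^10 * benefit = 0.877347 * 0.744094 * 71089 = 46408.9438
NSP = 53870.3561


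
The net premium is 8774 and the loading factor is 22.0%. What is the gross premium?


Gross = net * (1 + loading)
= 8774 * (1 + 0.22)
= 8774 * 1.22
= 10704.28


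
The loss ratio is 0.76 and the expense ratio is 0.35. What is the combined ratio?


Combined ratio = loss ratio + expense ratio
= 0.76 + 0.35
= 1.11


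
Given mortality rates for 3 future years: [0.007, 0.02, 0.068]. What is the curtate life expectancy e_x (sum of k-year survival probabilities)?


e_x = sum_{k=1}^{n} k_p_x
k_p_x values:
  1_p_x = 0.993
  2_p_x = 0.97314
  3_p_x = 0.906966
e_x = 2.8731


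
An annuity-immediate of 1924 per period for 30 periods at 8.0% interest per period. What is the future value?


FV = PMT * ((1+i)^n - 1) / i
= 1924 * ((1.08)^30 - 1) / 0.08
= 1924 * (10.062657 - 1) / 0.08
= 217956.8982


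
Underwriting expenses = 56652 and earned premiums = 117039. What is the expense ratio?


Expense ratio = expenses / premiums
= 56652 / 117039
= 0.484


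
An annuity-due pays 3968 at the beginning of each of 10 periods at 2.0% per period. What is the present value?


PV_due = PMT * (1-(1+i)^(-n))/i * (1+i)
PV_immediate = 35642.8973
PV_due = 35642.8973 * 1.02
= 36355.7553


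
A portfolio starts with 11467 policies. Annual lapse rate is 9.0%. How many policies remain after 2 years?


remaining = initial * (1 - lapse)^years
= 11467 * (1 - 0.09)^2
= 11467 * 0.8281
= 9495.8227


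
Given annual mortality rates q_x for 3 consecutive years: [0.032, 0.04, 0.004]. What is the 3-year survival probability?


p_k = 1 - q_k for each year
Survival = product of (1 - q_k)
= 0.968 * 0.96 * 0.996
= 0.9256


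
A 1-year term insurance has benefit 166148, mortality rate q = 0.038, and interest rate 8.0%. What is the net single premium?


NSP = benefit * q * v
v = 1/(1+i) = 0.925926
NSP = 166148 * 0.038 * 0.925926
= 5845.9481


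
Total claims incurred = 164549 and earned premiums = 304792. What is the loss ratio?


Loss ratio = claims / premiums
= 164549 / 304792
= 0.5399


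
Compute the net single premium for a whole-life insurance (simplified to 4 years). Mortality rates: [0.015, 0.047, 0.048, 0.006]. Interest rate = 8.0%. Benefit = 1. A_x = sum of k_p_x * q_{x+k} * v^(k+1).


v = 0.925926
Year 0: k_p_x=1.0, q=0.015, term=0.013889
Year 1: k_p_x=0.985, q=0.047, term=0.039691
Year 2: k_p_x=0.938705, q=0.048, term=0.035768
Year 3: k_p_x=0.893647, q=0.006, term=0.003941
A_x = 0.0933


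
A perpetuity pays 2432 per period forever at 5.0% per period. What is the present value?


PV = PMT / i
= 2432 / 0.05
= 48640.0


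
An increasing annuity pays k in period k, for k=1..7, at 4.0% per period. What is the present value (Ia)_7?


(Ia)_n = sum_{k=1}^{n} k * v^k, v = 1/(1+i)
v = 0.961538
Sum computed term by term:
(Ia)_7 = 23.0678


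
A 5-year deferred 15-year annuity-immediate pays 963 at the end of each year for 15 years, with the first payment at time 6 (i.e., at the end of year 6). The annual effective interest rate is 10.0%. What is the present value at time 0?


PV at time 5 of the 15-year annuity-immediate:
a_n = 963 * (1-(1+0.1)^(-15))/0.1 = 7324.6546
Discount back 5 years to time 0:
PV = 7324.6546 * (1+0.1)^(-5)
= 7324.6546 * 0.620921
= 4548.0342


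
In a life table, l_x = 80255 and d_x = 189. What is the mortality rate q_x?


q_x = d_x / l_x
= 189 / 80255
= 0.0024


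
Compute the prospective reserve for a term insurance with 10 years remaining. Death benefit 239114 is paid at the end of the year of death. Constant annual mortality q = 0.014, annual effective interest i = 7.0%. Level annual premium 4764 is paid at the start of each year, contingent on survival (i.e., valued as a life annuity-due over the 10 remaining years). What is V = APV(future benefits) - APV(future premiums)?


v = 1/(1+i) = 0.934579
APV(future benefits) per unit = sum_{k=0}^{9} k_p_x * q * v^(k+1) = 0.093083
APV(future benefits) = 239114 * 0.093083 = 22257.5012
Life annuity-due factor ä_{x:10} = sum_{k=0}^{9} k_p_x * v^k = 7.114218
APV(future premiums) = 4764 * 7.114218 = 33892.1326
V = 22257.5012 - 33892.1326
= -11634.6313


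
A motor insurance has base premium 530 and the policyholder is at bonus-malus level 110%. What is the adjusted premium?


adjusted = base * BM_level / 100
= 530 * 110 / 100
= 530 * 1.1
= 583.0


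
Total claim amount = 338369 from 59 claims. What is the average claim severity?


severity = total / number
= 338369 / 59
= 5735.0678
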